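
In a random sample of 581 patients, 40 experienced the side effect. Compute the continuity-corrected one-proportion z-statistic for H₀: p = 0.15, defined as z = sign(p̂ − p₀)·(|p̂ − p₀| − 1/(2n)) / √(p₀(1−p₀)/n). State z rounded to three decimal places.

z = -5.420

Sample proportion p̂ = 40/581 = 0.06885. p̂ − p₀ = -0.081153.
1/(2n) = 0.000861.
Corrected numerator: |-0.081153| − 0.000861 = 0.080292.
Null standard error: √(0.15·0.85/581) = √0.000219449 = 0.014814.
z = −0.080292/0.014814 = -5.420.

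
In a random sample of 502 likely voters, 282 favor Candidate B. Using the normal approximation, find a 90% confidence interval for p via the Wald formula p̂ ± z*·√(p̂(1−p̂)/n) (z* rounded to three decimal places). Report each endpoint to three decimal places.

(0.525, 0.598)

The sample proportion is 282/502 = 0.56175.
SE(p̂) = √(0.56175·0.43825/502) = 0.022145.
The 90% critical value is z* = 1.645.
Margin = 1.645·0.022145 = 0.03643.
CI: 0.56175 ± 0.03643 = (0.525, 0.598).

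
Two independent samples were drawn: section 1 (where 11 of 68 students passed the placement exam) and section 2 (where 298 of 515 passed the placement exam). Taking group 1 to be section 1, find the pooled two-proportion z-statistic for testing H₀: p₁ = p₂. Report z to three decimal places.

Sample proportions: p̂₁ = 11/68 = 0.16176 and p̂₂ = 298/515 = 0.57864.
Pooled p̂ = (11+298)/(68+515) = 309/583 = 0.53002.
Pooled SE = √[0.2490990·0.01664763] ≈ 0.064396.
z = (p̂₁ − p̂₂)/SE = (0.16176 − 0.57864)/0.064396 = -0.41688/0.064396 = -6.474.

z = -6.474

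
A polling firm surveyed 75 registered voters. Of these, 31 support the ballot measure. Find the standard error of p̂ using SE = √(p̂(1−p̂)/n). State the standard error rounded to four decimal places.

p̂ = 31/75 = 0.41333.
p̂(1−p̂) = 0.242488.
SE = √(0.242488/75) = 0.0569.

SE = 0.0569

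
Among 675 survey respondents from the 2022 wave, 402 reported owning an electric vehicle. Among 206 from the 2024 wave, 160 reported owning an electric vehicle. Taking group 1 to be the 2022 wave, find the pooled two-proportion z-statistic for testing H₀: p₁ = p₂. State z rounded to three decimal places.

z = -4.735

p̂₁ = 402/675 = 0.59556, p̂₂ = 160/206 = 0.77670.
Pooling: p̂ = 562/881 = 0.63791.
Pooled SE = √[0.2309804·0.00633585] ≈ 0.038255.
z = -0.18114/0.038255 = -4.735.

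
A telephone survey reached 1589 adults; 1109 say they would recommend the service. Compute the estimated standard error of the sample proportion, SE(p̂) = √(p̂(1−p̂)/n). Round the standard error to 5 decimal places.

With x = 1109 successes in n = 1589, p̂ = 0.69792.
p̂(1−p̂) = 0.210828.
SE = √(0.210828/1589) = 0.01152.

SE = 0.01152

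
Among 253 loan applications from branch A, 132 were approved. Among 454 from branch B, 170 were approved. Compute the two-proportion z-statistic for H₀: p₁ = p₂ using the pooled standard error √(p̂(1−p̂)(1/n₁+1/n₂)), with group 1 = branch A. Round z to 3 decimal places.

z = 3.795

Sample proportions: p̂₁ = 132/253 = 0.52174 and p̂₂ = 170/454 = 0.37445.
Pooling: p̂ = 302/707 = 0.42716.
SE = √[p̂(1−p̂)(1/n₁+1/n₂)] = √[0.42716·0.57284·(1/253+1/454)] ≈ 0.038809.
z = 0.14729/0.038809 = 3.795.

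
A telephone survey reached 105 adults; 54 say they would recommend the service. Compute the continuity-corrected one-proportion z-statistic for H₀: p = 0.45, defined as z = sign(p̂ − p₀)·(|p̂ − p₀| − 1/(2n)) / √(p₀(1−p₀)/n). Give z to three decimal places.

With x = 54 successes in n = 105, p̂ = 0.51429. p̂ − p₀ = 0.064286.
1/(2n) = 0.004762.
Corrected numerator: |0.064286| − 0.004762 = 0.059524.
Under H₀, SE = √(p₀(1−p₀)/n) = √(0.45·0.55/105) = √0.002357143 = 0.048550.
z = +0.059524/0.048550 = 1.226.

z = 1.226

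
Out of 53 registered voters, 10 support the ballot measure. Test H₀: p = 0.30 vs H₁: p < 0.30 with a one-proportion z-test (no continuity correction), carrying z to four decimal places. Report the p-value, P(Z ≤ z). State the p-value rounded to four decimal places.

p-value = 0.0385

Sample proportion p̂ = 10/53 = 0.18868.
SE₀ = √(0.30·0.70/53) = 0.062947.
z = (p̂ − p₀)/SE = (10/53 − 0.30)/0.062947 ≈ -1.7685.
From the standard normal, P(Z ≤ z) = 0.0385.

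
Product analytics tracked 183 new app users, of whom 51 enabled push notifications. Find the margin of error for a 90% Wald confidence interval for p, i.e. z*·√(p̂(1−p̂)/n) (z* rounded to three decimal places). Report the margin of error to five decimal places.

ME = 0.05452

Sample proportion p̂ = 51/183 = 0.27869.
SE = √(p̂(1−p̂)/n) = √(0.201021/183) = 0.033143.
For 90% confidence, z* = 1.645.
So ME = 0.05452.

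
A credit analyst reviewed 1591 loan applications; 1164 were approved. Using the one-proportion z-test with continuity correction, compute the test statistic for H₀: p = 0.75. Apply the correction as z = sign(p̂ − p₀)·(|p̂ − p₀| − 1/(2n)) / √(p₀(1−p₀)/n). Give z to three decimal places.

Sample proportion p̂ = 1164/1591 = 0.73162. p̂ − p₀ = -0.018385.
Continuity correction 1/(2n) = 1/3182 = 0.000314.
Corrected numerator: |-0.018385| − 0.000314 = 0.018071.
SE₀ = √(0.75·0.25/1591) = 0.010856.
z = (−)0.018071/0.010856 = -1.665.

z = -1.665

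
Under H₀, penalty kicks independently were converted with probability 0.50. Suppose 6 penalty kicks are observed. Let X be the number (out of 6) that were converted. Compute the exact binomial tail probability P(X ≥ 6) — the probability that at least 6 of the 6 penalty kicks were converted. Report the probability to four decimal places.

P = 0.0156

X is binomial with n = 6 and p = 0.50.
P(X ≥ 6) = C(6,6)·0.50^6·0.50^0.
= 0.015625 = 0.0156.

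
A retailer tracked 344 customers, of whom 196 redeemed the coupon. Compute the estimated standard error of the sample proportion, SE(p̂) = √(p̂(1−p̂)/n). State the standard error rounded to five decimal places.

The sample proportion is 196/344 = 0.56977.
p̂(1−p̂) = 0.56977·0.43023 = 0.245132.
SE = √(0.245132/344) = 0.02669.

SE = 0.02669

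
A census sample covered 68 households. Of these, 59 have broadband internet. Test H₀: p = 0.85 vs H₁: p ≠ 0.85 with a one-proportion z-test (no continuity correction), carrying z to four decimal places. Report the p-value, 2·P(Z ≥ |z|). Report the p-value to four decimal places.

The sample proportion is 59/68 = 0.86765.
Null standard error: √(0.85·0.15/68) = √0.001875000 = 0.043301.
z = (p̂ − p₀)/SE = (59/68 − 0.85)/0.043301 ≈ 0.4075.
From the standard normal, 2·P(Z ≥ |z|) = 0.6836.

p-value = 0.6836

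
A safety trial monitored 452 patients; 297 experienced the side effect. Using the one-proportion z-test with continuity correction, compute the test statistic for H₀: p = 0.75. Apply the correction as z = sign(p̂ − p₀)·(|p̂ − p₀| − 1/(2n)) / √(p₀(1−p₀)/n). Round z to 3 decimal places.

z = -4.508

The sample proportion is 297/452 = 0.65708. p̂ − p₀ = -0.092920.
Continuity correction 1/(2n) = 1/904 = 0.001106.
Corrected numerator: |-0.092920| − 0.001106 = 0.091814.
Under H₀, SE = √(p₀(1−p₀)/n) = √(0.75·0.25/452) = √0.000414823 = 0.020367.
z = (−)0.091814/0.020367 = -4.508.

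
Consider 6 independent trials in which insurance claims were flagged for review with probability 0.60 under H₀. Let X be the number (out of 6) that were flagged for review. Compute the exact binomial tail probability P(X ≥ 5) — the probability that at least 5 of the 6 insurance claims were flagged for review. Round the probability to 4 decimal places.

X is binomial with n = 6 and p = 0.60.
P(X ≥ 5) = C(6,5)·0.60^5·0.40^1 + C(6,6)·0.60^6·0.40^0.
= 0.186624 + 0.046656 = 0.2333.

P = 0.2333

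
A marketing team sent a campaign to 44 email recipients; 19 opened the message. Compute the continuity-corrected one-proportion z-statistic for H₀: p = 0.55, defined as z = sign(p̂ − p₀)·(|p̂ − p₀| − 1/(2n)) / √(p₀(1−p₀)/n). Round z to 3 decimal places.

Sample proportion p̂ = 19/44 = 0.43182. p̂ − p₀ = -0.118182.
Continuity correction 1/(2n) = 1/88 = 0.011364.
Corrected numerator: |-0.118182| − 0.011364 = 0.106818.
Under H₀, SE = √(p₀(1−p₀)/n) = √(0.55·0.45/44) = √0.005625000 = 0.075000.
z = −0.106818/0.075000 = -1.424.

z = -1.424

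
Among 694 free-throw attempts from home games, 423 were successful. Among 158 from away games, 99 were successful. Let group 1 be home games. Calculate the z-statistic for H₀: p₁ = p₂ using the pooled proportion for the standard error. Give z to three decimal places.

p̂₁ = 423/694 = 0.60951, p̂₂ = 99/158 = 0.62658.
Pooling: p̂ = 522/852 = 0.61268.
Pooled SE = √[0.2373041·0.00777004] ≈ 0.042940.
z = -0.01707/0.042940 = -0.398.

z = -0.398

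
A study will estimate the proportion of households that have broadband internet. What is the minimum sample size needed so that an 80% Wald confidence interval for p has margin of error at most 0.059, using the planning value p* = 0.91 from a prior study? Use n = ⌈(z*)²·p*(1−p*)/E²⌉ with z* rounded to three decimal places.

n = 39

For 80% confidence, z* = 1.282.
p*(1−p*) = 0.0819.
(z*)²·p*(1−p*)/E² = 1.643524·0.0819/0.003481 = 38.668.
⌈38.668⌉ = 39.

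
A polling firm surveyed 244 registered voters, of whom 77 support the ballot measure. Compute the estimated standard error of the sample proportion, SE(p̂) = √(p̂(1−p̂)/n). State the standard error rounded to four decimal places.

SE = 0.0298

p̂ = 77/244 = 0.31557.
p̂(1−p̂) = 0.31557·0.68443 = 0.215986.
SE = √(0.215986/244) = √0.000885189 = 0.0298.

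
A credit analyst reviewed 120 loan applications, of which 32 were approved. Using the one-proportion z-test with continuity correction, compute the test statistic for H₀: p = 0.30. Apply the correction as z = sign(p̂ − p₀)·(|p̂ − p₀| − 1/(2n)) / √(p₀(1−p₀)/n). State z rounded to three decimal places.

Sample proportion p̂ = 32/120 = 0.26667. p̂ − p₀ = -0.033333.
1/(2n) = 0.004167.
Corrected numerator: |-0.033333| − 0.004167 = 0.029166.
Null standard error: √(0.30·0.70/120) = √0.001750000 = 0.041833.
z = −0.029166/0.041833 = -0.697.

z = -0.697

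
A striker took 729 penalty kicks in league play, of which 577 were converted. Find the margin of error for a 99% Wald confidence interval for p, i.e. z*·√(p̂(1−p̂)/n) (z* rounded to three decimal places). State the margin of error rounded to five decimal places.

ME = 0.03876

The sample proportion is 577/729 = 0.79150.
SE = √(p̂(1−p̂)/n) = √(0.165031/729) = 0.015046.
The 99% critical value is z* = 2.576.
So ME = 0.03876.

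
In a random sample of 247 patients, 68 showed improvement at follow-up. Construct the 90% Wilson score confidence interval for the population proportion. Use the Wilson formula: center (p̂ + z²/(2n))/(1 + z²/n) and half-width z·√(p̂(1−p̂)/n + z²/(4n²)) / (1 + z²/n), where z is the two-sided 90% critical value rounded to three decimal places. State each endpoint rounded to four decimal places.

Here p̂ = 68/247 = 0.27530 and z = 1.645 (z² = 2.706025).
Denominator 1 + z²/n = 1 + 2.706025/247 = 1.010956.
Center = (0.27530 + 0.005478)/1.010956 = 0.27774.
Radicand: p̂(1−p̂)/n + z²/(4n²) = 0.000807739 + 0.000011089 = 0.000818828.
Half-width = 1.645·√0.000818828/1.010956 = 0.04656.
Interval: 0.27774 ± 0.04656 → (0.2312, 0.3243).

(0.2312, 0.3243)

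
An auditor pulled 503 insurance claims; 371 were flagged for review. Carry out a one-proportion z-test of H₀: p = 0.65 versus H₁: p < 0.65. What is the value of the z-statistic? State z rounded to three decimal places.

p̂ = 371/503 = 0.73757.
Under H₀, SE = √(p₀(1−p₀)/n) = √(0.65·0.35/503) = √0.000452286 = 0.021267.
Test statistic: z = 0.08757/0.021267 = 4.118.

z = 4.118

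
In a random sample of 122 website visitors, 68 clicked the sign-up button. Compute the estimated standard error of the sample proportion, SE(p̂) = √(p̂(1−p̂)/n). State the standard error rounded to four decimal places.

SE = 0.0450

The sample proportion is 68/122 = 0.55738.
p̂(1−p̂) = 0.55738·0.44262 = 0.246708.
SE = √(0.246708/122) = 0.0450.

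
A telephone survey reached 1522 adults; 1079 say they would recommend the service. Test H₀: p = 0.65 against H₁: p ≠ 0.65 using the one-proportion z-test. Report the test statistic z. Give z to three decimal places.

z = 4.821

Sample proportion p̂ = 1079/1522 = 0.70894.
Under H₀, SE = √(p₀(1−p₀)/n) = √(0.65·0.35/1522) = √0.000149474 = 0.012226.
z = (p̂ − p₀)/SE = (0.70894 − 0.65)/0.012226 = 4.821.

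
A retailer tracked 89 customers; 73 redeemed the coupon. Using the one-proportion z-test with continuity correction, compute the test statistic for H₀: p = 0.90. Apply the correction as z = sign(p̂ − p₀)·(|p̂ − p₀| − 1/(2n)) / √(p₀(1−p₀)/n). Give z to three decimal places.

p̂ = 73/89 = 0.82022. p̂ − p₀ = -0.079775.
1/(2n) = 0.005618.
Corrected numerator: |-0.079775| − 0.005618 = 0.074157.
Null standard error: √(0.90·0.10/89) = √0.001011236 = 0.031800.
z = −0.074157/0.031800 = -2.332.

z = -2.332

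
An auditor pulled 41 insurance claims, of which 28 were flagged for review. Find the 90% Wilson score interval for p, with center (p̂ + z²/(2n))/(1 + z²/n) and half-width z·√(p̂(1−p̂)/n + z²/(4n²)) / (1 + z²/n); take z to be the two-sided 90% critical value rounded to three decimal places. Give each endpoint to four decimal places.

Here p̂ = 28/41 = 0.68293 and z = 1.645 (z² = 2.706025).
1 + z²/n = 1.066001.
Center = (0.68293 + 0.033000)/1.066001 = 0.67160.
Radicand: p̂(1−p̂)/n + z²/(4n²) = 0.005281409 + 0.000402443 = 0.005683852.
Half-width = 1.645·√0.005683852/1.066001 = 0.11634.
Interval: 0.67160 ± 0.11634 → (0.5553, 0.7879).

(0.5553, 0.7879)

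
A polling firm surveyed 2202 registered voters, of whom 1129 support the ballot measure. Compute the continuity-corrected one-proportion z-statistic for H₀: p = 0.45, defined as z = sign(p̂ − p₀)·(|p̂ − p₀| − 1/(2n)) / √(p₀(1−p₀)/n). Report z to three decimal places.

z = 5.894

With x = 1129 successes in n = 2202, p̂ = 0.51272. p̂ − p₀ = 0.062716.
1/(2n) = 0.000227.
Corrected numerator: |0.062716| − 0.000227 = 0.062489.
SE₀ = √(0.45·0.55/2202) = 0.010602.
z = +0.062489/0.010602 = 5.894.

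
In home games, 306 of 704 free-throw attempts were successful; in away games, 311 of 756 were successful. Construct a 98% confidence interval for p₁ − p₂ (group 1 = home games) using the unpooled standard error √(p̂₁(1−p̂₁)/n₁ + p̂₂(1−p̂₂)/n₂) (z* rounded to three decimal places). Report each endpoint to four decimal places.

(-0.0369, 0.0835)

p̂₁ = 306/704 = 0.43466, p̂₂ = 311/756 = 0.41138; p̂₁ − p̂₂ = 0.02328.
SE = √(0.000349049 + 0.000320299) = √0.000669348 = 0.025872.
z* = 2.326 at the 98% level. Margin = 2.326·0.025872 = 0.06018.
CI: 0.02328 ± 0.06018 = (-0.0369, 0.0835).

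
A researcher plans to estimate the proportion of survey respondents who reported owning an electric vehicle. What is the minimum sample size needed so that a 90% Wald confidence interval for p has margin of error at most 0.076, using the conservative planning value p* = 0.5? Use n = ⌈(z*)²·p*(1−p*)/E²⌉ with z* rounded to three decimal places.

n = 118

The 90% critical value is z* = 1.645.
p*(1−p*) = 0.2500.
(z*)²·p*(1−p*)/E² = 2.706025·0.2500/0.005776 = 117.124.
Rounding up, n = 118.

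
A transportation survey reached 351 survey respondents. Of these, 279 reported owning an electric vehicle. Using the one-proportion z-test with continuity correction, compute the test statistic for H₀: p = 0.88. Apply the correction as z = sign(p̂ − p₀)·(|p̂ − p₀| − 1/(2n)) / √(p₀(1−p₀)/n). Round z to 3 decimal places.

z = -4.826

With x = 279 successes in n = 351, p̂ = 0.79487. p̂ − p₀ = -0.085128.
Continuity correction 1/(2n) = 1/702 = 0.001425.
Corrected numerator: |-0.085128| − 0.001425 = 0.083703.
Under H₀, SE = √(p₀(1−p₀)/n) = √(0.88·0.12/351) = √0.000300855 = 0.017345.
z = (−)0.083703/0.017345 = -4.826.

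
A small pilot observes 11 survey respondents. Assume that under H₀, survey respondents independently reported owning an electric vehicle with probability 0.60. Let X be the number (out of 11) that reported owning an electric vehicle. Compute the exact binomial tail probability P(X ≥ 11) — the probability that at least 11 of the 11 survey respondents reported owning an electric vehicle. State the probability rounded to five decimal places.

X is binomial with n = 11 and p = 0.60.
P(X ≥ 11) = C(11,11)·0.60^11·0.40^0.
= 0.003628 = 0.00363.

P = 0.00363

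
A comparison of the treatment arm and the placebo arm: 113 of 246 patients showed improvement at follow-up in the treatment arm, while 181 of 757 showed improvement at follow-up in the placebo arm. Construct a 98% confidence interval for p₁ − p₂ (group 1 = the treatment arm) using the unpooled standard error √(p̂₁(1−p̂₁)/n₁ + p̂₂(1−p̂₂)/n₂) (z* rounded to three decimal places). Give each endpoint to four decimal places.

p̂₁ = 0.45935, p̂₂ = 0.23910, so the observed difference is 0.22025.
Unpooled SE = √(p̂₁(1−p̂₁)/n₁ + p̂₂(1−p̂₂)/n₂) = √(0.001009543 + 0.000240333) = 0.035354.
z* = 2.326 at the 98% level. Margin = 2.326·0.035354 = 0.08223.
Interval: 0.22025 ± 0.08223 → (0.1380, 0.3025).

(0.1380, 0.3025)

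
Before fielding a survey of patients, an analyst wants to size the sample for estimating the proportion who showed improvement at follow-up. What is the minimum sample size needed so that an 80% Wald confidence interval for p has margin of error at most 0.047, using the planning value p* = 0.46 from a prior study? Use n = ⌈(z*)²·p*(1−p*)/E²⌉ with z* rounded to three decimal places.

z* = 1.282 at the 80% level.
p*(1−p*) = 0.2484.
(z*)²·p*(1−p*)/E² = 1.643524·0.2484/0.002209 = 184.813.
Rounding up, n = 185.

n = 185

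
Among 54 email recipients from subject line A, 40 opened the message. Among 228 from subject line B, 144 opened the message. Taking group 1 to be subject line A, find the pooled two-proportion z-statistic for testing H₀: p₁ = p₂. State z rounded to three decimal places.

z = 1.515

Sample proportions: p̂₁ = 40/54 = 0.74074 and p̂₂ = 144/228 = 0.63158.
Pooled p̂ = (40+144)/(54+228) = 184/282 = 0.65248.
SE = √[p̂(1−p̂)(1/n₁+1/n₂)] = √[0.65248·0.34752·(1/54+1/228)] ≈ 0.072066.
z = 0.10916/0.072066 = 1.515.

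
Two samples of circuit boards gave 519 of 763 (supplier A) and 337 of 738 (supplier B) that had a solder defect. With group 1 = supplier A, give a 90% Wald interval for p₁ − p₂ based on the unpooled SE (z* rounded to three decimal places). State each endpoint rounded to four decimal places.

p̂₁ = 519/763 = 0.68021, p̂₂ = 337/738 = 0.45664; p̂₁ − p̂₂ = 0.22357.
SE = √(0.000285091 + 0.000336206) = √0.000621297 = 0.024926.
The 90% critical value is z* = 1.645. Margin of error = 0.04100.
Interval: 0.22357 ± 0.04100 → (0.1826, 0.2646).

(0.1826, 0.2646)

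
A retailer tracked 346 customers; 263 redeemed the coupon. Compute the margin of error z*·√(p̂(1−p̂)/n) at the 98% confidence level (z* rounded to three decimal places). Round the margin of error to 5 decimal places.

With x = 263 successes in n = 346, p̂ = 0.76012.
Standard error of p̂: √(0.182340/346) = √0.000526994 = 0.022956.
For 98% confidence, z* = 2.326.
ME = 2.326·0.022956 = 0.05340.

ME = 0.05340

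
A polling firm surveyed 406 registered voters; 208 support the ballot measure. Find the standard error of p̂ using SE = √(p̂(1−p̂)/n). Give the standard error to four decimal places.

p̂ = 208/406 = 0.51232.
p̂(1−p̂) = 0.51232·0.48768 = 0.249848.
Dividing by n and taking the root: √0.000615389 = 0.0248.

SE = 0.0248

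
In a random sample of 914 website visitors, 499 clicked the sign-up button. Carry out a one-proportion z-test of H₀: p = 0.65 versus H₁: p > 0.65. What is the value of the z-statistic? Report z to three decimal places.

z = -6.595

p̂ = 499/914 = 0.54595.
Null standard error: √(0.65·0.35/914) = √0.000248906 = 0.015777.
Test statistic: z = -0.10405/0.015777 = -6.595.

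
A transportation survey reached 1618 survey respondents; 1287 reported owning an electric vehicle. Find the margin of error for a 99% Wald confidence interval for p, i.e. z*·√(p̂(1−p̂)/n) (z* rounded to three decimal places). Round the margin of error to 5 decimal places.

ME = 0.02583

p̂ = 1287/1618 = 0.79543.
SE(p̂) = √(0.79543·0.20457/1618) = 0.010028.
For 99% confidence, z* = 2.576.
Margin of error = z*·SE = 2.576 × 0.010028 = 0.02583.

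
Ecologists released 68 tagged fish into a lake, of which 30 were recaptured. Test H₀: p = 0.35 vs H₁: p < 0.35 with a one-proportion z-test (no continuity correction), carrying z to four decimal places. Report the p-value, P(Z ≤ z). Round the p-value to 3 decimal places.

p-value = 0.943

With x = 30 successes in n = 68, p̂ = 0.44118.
SE₀ = √(0.35·0.65/68) = 0.057841.
z = (p̂ − p₀)/SE = (30/68 − 0.35)/0.057841 ≈ 1.5763.
From the standard normal, P(Z ≤ z) = 0.943.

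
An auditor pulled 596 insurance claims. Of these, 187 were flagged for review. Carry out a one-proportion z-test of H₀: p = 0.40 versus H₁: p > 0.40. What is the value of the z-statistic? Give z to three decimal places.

With x = 187 successes in n = 596, p̂ = 0.31376.
Under H₀, SE = √(p₀(1−p₀)/n) = √(0.40·0.60/596) = √0.000402685 = 0.020067.
Test statistic: z = -0.08624/0.020067 = -4.298.

z = -4.298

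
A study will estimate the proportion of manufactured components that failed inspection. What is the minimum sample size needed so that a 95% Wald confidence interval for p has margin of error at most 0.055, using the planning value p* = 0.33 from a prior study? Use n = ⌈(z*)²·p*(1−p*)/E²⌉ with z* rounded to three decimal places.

n = 281

z* = 1.960 at the 95% level.
p*(1−p*) = 0.2211.
(z*)²·p*(1−p*)/E² = 3.841600·0.2211/0.003025 = 280.786.
Rounding up, n = 281.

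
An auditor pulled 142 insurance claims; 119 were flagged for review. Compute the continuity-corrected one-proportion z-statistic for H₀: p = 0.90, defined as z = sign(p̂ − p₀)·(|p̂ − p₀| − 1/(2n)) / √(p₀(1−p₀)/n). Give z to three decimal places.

With x = 119 successes in n = 142, p̂ = 0.83803. p̂ − p₀ = -0.061972.
1/(2n) = 0.003521.
Corrected numerator: |-0.061972| − 0.003521 = 0.058451.
Null standard error: √(0.90·0.10/142) = √0.000633803 = 0.025175.
z = (−)0.058451/0.025175 = -2.322.

z = -2.322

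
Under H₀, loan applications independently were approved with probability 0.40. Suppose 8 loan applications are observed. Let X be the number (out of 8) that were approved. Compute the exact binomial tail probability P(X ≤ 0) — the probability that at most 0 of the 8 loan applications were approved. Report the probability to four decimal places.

X ~ Binomial(n=8, p=0.40).
P(X ≤ 0) = C(8,0)·0.40^0·0.60^8.
= 0.016796 = 0.0168.

P = 0.0168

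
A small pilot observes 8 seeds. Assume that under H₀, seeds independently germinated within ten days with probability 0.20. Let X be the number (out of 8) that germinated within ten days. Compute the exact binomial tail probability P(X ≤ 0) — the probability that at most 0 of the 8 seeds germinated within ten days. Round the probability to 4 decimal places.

X is binomial with n = 8 and p = 0.20.
P(X ≤ 0) = C(8,0)·0.20^0·0.80^8.
= 0.167772 = 0.1678.

P = 0.1678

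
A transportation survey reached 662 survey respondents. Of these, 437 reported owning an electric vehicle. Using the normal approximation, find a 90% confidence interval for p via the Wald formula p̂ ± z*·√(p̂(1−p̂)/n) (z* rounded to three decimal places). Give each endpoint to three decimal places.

(0.630, 0.690)

p̂ = 437/662 = 0.66012.
SE(p̂) = √(0.66012·0.33988/662) = 0.018410.
For 90% confidence, z* = 1.645.
Margin = 1.645·0.018410 = 0.03028.
Interval: 0.66012 ± 0.03028 → (0.630, 0.690).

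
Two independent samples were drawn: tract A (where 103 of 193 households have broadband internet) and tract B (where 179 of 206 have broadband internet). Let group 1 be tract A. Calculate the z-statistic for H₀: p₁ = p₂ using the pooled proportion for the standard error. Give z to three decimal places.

Sample proportions: p̂₁ = 103/193 = 0.53368 and p̂₂ = 179/206 = 0.86893.
Pooled p̂ = (103+179)/(193+206) = 282/399 = 0.70677.
Pooled SE = √[0.2072474·0.01003572] ≈ 0.045606.
z = -0.33525/0.045606 = -7.351.

z = -7.351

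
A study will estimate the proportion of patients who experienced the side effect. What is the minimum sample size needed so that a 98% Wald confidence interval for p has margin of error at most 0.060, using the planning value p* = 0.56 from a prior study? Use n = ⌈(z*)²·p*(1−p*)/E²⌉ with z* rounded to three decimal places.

n = 371

The 98% critical value is z* = 2.326.
p*(1−p*) = 0.56·0.44 = 0.2464.
Required n before rounding: 5.410276 × 0.2464 / 0.060² = 370.303.
⌈370.303⌉ = 371.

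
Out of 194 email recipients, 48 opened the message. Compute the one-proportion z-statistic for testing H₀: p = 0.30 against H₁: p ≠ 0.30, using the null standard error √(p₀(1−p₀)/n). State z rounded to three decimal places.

z = -1.598

Sample proportion p̂ = 48/194 = 0.24742.
Under H₀, SE = √(p₀(1−p₀)/n) = √(0.30·0.70/194) = √0.001082474 = 0.032901.
Test statistic: z = -0.05258/0.032901 = -1.598.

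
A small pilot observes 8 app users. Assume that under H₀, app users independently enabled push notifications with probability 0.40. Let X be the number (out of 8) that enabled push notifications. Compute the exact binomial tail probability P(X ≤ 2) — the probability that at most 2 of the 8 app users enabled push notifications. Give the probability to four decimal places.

P = 0.3154

X ~ Binomial(n=8, p=0.40).
P(X ≤ 2) = C(8,0)·0.40^0·0.60^8 + C(8,1)·0.40^1·0.60^7 + C(8,2)·0.40^2·0.60^6.
= 0.016796 + 0.089580 + 0.209019 = 0.3154.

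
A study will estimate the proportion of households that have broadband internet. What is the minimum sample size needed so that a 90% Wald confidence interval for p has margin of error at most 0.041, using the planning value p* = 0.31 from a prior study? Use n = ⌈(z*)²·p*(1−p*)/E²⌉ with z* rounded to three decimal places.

For 90% confidence, z* = 1.645.
p*(1−p*) = 0.31·0.69 = 0.2139.
(z*)²·p*(1−p*)/E² = 2.706025·0.2139/0.001681 = 344.330.
⌈344.330⌉ = 345.

n = 345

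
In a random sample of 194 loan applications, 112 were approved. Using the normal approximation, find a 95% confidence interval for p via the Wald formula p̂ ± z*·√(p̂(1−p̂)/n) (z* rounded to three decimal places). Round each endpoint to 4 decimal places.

With x = 112 successes in n = 194, p̂ = 0.57732.
Standard error of p̂: √(0.244022/194) = √0.001257844 = 0.035466.
For 95% confidence, z* = 1.960.
Margin of error: 1.960 × 0.035466 = 0.06951.
So the interval runs from 0.5078 to 0.6468.

(0.5078, 0.6468)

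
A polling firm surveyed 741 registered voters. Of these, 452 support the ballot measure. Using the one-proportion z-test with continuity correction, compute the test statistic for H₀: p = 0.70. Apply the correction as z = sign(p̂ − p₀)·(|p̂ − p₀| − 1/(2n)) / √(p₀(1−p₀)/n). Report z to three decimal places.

p̂ = 452/741 = 0.60999. p̂ − p₀ = -0.090013.
Continuity correction 1/(2n) = 1/1482 = 0.000675.
Corrected numerator: |-0.090013| − 0.000675 = 0.089338.
SE₀ = √(0.70·0.30/741) = 0.016835.
z = −0.089338/0.016835 = -5.307.

z = -5.307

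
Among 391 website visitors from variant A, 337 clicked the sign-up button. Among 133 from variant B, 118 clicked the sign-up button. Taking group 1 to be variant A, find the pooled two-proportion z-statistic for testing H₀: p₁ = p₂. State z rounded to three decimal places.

Sample proportions: p̂₁ = 337/391 = 0.86189 and p̂₂ = 118/133 = 0.88722.
Pooled p̂ = (337+118)/(391+133) = 455/524 = 0.86832.
Pooled SE = √[0.1143399·0.01007634] ≈ 0.033943.
z = -0.02533/0.033943 = -0.746.

z = -0.746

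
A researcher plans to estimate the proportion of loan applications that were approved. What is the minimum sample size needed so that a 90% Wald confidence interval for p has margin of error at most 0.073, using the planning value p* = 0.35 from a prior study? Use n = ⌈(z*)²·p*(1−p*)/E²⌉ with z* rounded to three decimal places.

The 90% critical value is z* = 1.645.
p*(1−p*) = 0.2275.
Required n before rounding: 2.706025 × 0.2275 / 0.073² = 115.523.
Rounding up, n = 116.

n = 116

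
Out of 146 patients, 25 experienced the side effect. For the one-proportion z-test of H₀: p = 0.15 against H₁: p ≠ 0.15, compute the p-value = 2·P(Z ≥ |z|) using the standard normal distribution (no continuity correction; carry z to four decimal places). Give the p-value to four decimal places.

Sample proportion p̂ = 25/146 = 0.17123.
Under H₀, SE = √(p₀(1−p₀)/n) = √(0.15·0.85/146) = √0.000873288 = 0.029551.
z = (p̂ − p₀)/SE = (25/146 − 0.15)/0.029551 ≈ 0.7185.
From the standard normal, 2·P(Z ≥ |z|) = 0.4724.

p-value = 0.4724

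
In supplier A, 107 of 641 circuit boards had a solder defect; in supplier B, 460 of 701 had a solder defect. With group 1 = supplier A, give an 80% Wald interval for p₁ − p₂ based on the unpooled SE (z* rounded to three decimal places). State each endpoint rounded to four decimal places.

(-0.5190, -0.4595)

p̂₁ = 0.16693, p̂₂ = 0.65621, so the observed difference is -0.48928.
SE = √(0.000216946 + 0.000321826) = √0.000538772 = 0.023211.
For 80% confidence, z* = 1.282. Margin = 1.282·0.023211 = 0.02976.
Interval: -0.48928 ± 0.02976 → (-0.5190, -0.4595).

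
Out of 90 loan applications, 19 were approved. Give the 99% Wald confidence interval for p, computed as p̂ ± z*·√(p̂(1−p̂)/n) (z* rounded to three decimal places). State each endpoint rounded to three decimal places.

The sample proportion is 19/90 = 0.21111.
Standard error of p̂: √(0.166543/90) = √0.001850480 = 0.043017.
z* = 2.576 at the 99% level.
Margin of error: 2.576 × 0.043017 = 0.11081.
So the interval runs from 0.100 to 0.322.

(0.100, 0.322)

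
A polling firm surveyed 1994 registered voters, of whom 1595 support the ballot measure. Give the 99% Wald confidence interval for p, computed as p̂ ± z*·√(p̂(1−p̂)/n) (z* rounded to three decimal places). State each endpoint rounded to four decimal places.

(0.7768, 0.8230)

p̂ = 1595/1994 = 0.79990.
SE = √(p̂(1−p̂)/n) = √(0.160060/1994) = 0.008959.
z* = 2.576 at the 99% level.
Margin = 2.576·0.008959 = 0.02308.
CI: 0.79990 ± 0.02308 = (0.7768, 0.8230).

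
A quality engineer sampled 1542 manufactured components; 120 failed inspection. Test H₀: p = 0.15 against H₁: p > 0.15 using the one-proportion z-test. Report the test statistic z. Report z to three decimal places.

p̂ = 120/1542 = 0.07782.
Null standard error: √(0.15·0.85/1542) = √0.000082685 = 0.009093.
z = (p̂ − p₀)/SE = (0.07782 − 0.15)/0.009093 = -7.938.

z = -7.938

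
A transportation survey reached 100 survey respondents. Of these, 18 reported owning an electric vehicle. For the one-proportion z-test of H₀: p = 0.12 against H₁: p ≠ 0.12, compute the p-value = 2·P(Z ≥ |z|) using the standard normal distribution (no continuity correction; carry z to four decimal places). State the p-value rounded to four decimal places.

The sample proportion is 18/100 = 0.18000.
Under H₀, SE = √(p₀(1−p₀)/n) = √(0.12·0.88/100) = √0.001056000 = 0.032496.
z = (p̂ − p₀)/SE = (18/100 − 0.12)/0.032496 ≈ 1.8464.
From the standard normal, 2·P(Z ≥ |z|) = 0.0648.

p-value = 0.0648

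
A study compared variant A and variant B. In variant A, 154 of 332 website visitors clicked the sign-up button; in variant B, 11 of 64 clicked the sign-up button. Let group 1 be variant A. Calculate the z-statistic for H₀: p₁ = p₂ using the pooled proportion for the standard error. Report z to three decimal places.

z = 4.338

Sample proportions: p̂₁ = 154/332 = 0.46386 and p̂₂ = 11/64 = 0.17188.
Pooling: p̂ = 165/396 = 0.41667.
Pooled SE = √[0.2430556·0.01863705] ≈ 0.067304.
z = (p̂₁ − p̂₂)/SE = (0.46386 − 0.17188)/0.067304 = 0.29198/0.067304 = 4.338.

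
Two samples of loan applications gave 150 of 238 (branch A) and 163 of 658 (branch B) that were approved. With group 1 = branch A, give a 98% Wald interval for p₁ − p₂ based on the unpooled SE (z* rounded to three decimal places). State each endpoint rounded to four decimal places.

(0.2999, 0.4652)

p̂₁ = 150/238 = 0.63025, p̂₂ = 163/658 = 0.24772; p̂₁ − p̂₂ = 0.38253.
Unpooled SE = √(p̂₁(1−p̂₁)/n₁ + p̂₂(1−p̂₂)/n₂) = √(0.000979136 + 0.000283214) = 0.035530.
The 98% critical value is z* = 2.326. Margin = 2.326·0.035530 = 0.08264.
CI: 0.38253 ± 0.08264 = (0.2999, 0.4652).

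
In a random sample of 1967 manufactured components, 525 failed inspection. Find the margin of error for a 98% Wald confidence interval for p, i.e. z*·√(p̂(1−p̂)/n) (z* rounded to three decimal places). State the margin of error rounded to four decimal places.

The sample proportion is 525/1967 = 0.26690.
Standard error of p̂: √(0.195666/1967) = √0.000099474 = 0.009974.
The 98% critical value is z* = 2.326.
Margin of error = z*·SE = 2.326 × 0.009974 = 0.0232.

ME = 0.0232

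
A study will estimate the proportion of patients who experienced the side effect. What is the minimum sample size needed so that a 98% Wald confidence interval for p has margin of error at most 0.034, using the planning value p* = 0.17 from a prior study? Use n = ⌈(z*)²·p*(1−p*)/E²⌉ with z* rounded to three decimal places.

z* = 2.326 at the 98% level.
p*(1−p*) = 0.17·0.83 = 0.1411.
(z*)²·p*(1−p*)/E² = 5.410276·0.1411/0.001156 = 660.372.
Rounding up, n = 661.

n = 661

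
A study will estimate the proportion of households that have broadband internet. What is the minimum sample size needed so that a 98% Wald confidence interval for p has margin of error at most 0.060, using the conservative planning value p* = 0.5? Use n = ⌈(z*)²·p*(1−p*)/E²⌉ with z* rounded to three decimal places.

n = 376

For 98% confidence, z* = 2.326.
p*(1−p*) = 0.2500.
Required n before rounding: 5.410276 × 0.2500 / 0.060² = 375.714.
⌈375.714⌉ = 376.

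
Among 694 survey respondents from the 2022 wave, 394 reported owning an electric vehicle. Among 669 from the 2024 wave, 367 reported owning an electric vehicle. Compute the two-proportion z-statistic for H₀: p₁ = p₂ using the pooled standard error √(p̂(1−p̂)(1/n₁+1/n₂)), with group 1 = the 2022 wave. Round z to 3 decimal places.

Sample proportions: p̂₁ = 394/694 = 0.56772 and p̂₂ = 367/669 = 0.54858.
Pooled p̂ = (394+367)/(694+669) = 761/1363 = 0.55833.
Pooled SE = √[0.2465979·0.00293569] ≈ 0.026906.
z = 0.01914/0.026906 = 0.711.

z = 0.711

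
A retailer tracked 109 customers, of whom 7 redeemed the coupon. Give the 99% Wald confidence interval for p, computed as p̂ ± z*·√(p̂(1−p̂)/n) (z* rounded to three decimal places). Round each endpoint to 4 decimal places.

(0.0037, 0.1247)

p̂ = 7/109 = 0.06422.
SE(p̂) = √(0.06422·0.93578/109) = 0.023481.
z* = 2.576 at the 99% level.
Margin = 2.576·0.023481 = 0.06049.
So the interval runs from 0.0037 to 0.1247.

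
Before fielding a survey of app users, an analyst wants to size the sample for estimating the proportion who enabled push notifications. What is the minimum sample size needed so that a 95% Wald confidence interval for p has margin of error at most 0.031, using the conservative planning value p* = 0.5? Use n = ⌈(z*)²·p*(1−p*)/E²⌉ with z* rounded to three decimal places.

n = 1000

For 95% confidence, z* = 1.960.
p*(1−p*) = 0.2500.
(z*)²·p*(1−p*)/E² = 3.841600·0.2500/0.000961 = 999.376.
⌈999.376⌉ = 1000.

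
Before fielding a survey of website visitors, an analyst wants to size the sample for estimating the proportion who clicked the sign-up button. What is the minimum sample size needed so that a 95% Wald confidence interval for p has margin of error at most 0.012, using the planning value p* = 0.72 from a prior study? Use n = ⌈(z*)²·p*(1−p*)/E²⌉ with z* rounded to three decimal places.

n = 5379

The 95% critical value is z* = 1.960.
p*(1−p*) = 0.72·0.28 = 0.2016.
(z*)²·p*(1−p*)/E² = 3.841600·0.2016/0.000144 = 5378.240.
Rounding up, n = 5379.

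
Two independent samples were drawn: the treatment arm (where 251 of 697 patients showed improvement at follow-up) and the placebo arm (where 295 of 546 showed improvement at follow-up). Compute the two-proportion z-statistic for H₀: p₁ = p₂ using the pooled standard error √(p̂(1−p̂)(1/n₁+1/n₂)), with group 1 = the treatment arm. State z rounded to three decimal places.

z = -6.352

p̂₁ = 251/697 = 0.36011, p̂₂ = 295/546 = 0.54029.
Pooled p̂ = (251+295)/(697+546) = 546/1243 = 0.43926.
Pooled SE = √[0.2463106·0.00326622] ≈ 0.028364.
z = -0.18018/0.028364 = -6.352.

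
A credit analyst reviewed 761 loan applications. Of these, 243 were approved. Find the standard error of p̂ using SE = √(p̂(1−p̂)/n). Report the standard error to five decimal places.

Sample proportion p̂ = 243/761 = 0.31932.
p̂(1−p̂) = 0.217355.
SE = √(0.217355/761) = 0.01690.

SE = 0.01690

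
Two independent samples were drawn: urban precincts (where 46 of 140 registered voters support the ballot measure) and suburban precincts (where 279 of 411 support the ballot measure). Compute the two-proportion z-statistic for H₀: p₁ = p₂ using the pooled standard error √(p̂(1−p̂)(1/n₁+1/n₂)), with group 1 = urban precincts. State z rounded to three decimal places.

z = -7.277

p̂₁ = 46/140 = 0.32857, p̂₂ = 279/411 = 0.67883.
Pooled p̂ = (46+279)/(140+411) = 325/551 = 0.58984.
Pooled SE = √[0.2419294·0.00957595] ≈ 0.048132.
z = (p̂₁ − p̂₂)/SE = (0.32857 − 0.67883)/0.048132 = -0.35026/0.048132 = -7.277.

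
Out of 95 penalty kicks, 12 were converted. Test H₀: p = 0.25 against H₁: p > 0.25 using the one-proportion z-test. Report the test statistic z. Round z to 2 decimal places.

p̂ = 12/95 = 0.12632.
SE₀ = √(0.25·0.75/95) = 0.044426.
z = (0.12632 − 0.25)/0.044426 = -0.12368/0.044426 = -2.78.

z = -2.78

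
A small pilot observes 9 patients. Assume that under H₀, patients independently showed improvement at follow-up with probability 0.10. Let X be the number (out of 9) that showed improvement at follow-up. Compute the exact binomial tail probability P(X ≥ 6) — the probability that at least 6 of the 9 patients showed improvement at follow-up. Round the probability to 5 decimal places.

P = 0.00006

X is binomial with n = 9 and p = 0.10.
P(X ≥ 6) = C(9,6)·0.10^6·0.90^3 + C(9,7)·0.10^7·0.90^2 + C(9,8)·0.10^8·0.90^1 + C(9,9)·0.10^9·0.90^0.
= 0.000061 + 0.000003 + 0.000000 + 0.000000 = 0.00006.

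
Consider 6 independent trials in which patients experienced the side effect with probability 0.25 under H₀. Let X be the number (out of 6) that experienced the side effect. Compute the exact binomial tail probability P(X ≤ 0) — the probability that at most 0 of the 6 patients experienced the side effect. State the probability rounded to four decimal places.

P = 0.1780

X ~ Binomial(n=6, p=0.25).
P(X ≤ 0) = C(6,0)·0.25^0·0.75^6.
= 0.177979 = 0.1780.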